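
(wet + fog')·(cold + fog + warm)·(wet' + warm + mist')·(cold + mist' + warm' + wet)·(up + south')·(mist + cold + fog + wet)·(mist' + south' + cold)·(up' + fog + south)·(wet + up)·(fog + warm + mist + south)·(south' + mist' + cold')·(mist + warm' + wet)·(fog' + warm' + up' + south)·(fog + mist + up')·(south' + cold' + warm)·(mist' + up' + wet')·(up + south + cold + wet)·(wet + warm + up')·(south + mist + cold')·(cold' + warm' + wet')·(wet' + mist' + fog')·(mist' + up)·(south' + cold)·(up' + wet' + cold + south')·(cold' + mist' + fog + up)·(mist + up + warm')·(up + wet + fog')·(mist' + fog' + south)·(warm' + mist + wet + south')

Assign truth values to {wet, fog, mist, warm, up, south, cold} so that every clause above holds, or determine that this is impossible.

Suppose wet = 1.
Suppose warm = 0.
(mist') alone gives mist = 0.
Suppose cold = 0.
(fog) alone gives fog = 1.
(south') alone gives south = 0.
No clause remains; up is free.

wet=1,  fog=1,  mist=0,  warm=0,  up=0,  south=0,  cold=0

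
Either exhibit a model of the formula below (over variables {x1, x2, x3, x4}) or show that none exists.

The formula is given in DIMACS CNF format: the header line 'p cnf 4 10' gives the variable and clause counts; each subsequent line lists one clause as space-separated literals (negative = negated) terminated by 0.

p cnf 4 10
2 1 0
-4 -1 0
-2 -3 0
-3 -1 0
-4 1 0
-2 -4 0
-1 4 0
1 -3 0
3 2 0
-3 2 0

Suppose x2 = True.
The clause (¬x3) is unit, so x3 = False.
The clause (¬x4) is unit, so x4 = False.
The clause (¬x1) is unit, so x1 = False.
This assignment satisfies each clause.

x1=False,  x2=True,  x3=False,  x4=False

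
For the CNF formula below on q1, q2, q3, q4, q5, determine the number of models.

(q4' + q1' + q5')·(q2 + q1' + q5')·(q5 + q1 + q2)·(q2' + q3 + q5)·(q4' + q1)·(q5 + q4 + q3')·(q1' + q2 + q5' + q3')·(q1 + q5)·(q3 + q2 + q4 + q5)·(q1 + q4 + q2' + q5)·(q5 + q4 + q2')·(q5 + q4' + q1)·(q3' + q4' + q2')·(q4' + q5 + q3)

7

There are 2^5 = 32 truth assignments over (q1, q2, q3, q4, q5).
Split on q5. With q5 = 1, the clauses containing q5 are satisfied and q5' drops from the rest; 6 of the 2^4 = 16 assignments to the other variables satisfy what remains.
With q5 = 0, by the same count on the reduced clause set, 1 assignment works.
(One model: q1=F, q2=F, q3=F, q4=F, q5=T.)
Total: 6 + 1 = 7.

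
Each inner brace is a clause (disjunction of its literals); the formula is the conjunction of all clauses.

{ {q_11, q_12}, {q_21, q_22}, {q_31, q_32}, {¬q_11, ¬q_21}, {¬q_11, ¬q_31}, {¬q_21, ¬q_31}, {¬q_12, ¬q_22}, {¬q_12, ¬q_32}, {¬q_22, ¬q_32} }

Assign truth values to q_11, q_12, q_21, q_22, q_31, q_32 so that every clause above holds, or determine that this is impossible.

UNSATISFIABLE

Suppose q_11 = True.
Unit clause (¬q_21) forces q_21 = False.
Unit clause (q_22) forces q_22 = True.
Unit clause (¬q_31) forces q_31 = False.
Unit clause (q_32) forces q_32 = True.
That conflicts with the unit clause (¬q_32).
So q_11 must be the other value — set q_11 = False.
Unit clause (q_12) forces q_12 = True.
Unit clause (¬q_22) forces q_22 = False.
Unit clause (q_21) forces q_21 = True.
Unit clause (¬q_31) forces q_31 = False.
Unit clause (q_32) forces q_32 = True.
That conflicts with the unit clause (¬q_32).
Either choice for q_11 ends in contradiction.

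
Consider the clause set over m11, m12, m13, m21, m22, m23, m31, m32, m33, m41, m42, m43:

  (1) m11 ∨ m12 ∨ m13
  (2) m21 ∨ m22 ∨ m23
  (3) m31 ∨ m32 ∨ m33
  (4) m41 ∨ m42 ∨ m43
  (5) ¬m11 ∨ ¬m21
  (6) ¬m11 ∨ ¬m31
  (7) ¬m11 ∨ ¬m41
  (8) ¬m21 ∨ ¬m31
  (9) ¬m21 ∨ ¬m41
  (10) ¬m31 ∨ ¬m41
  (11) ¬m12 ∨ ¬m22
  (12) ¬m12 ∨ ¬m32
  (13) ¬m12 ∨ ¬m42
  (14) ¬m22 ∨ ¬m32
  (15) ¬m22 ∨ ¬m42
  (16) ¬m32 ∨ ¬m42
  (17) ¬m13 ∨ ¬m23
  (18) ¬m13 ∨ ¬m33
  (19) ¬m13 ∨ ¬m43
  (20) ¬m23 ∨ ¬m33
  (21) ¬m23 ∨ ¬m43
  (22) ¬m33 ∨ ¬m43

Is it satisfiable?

Unsatisfiable

Branch on m11: set m11 = False.
Branch on m12: set m12 = True.
The clause (¬m22) is unit, so m22 = False.
The clause (¬m32) is unit, so m32 = False.
The clause (¬m42) is unit, so m42 = False.
Branch on m21: set m21 = True.
The clause (¬m31) is unit, so m31 = False.
The clause (m33) is unit, so m33 = True.
The clause (¬m41) is unit, so m41 = False.
The clause (m43) is unit, so m43 = True.
Now (¬m43) is unsatisfied and unit — conflict.
Undo m21 and try m21 = False.
The clause (m23) is unit, so m23 = True.
The clause (¬m13) is unit, so m13 = False.
The clause (¬m33) is unit, so m33 = False.
The clause (m31) is unit, so m31 = True.
The clause (¬m41) is unit, so m41 = False.
The clause (m43) is unit, so m43 = True.
Now (¬m43) is unsatisfied and unit — conflict.
Either choice for m21 ends in contradiction.
Undo m12 and try m12 = False.
The clause (m13) is unit, so m13 = True.
The clause (¬m23) is unit, so m23 = False.
The clause (¬m33) is unit, so m33 = False.
The clause (¬m43) is unit, so m43 = False.
Branch on m21: set m21 = True.
The clause (¬m31) is unit, so m31 = False.
The clause (m32) is unit, so m32 = True.
The clause (¬m41) is unit, so m41 = False.
The clause (m42) is unit, so m42 = True.
Now (¬m42) is unsatisfied and unit — conflict.
Undo m21 and try m21 = False.
The clause (m22) is unit, so m22 = True.
The clause (¬m32) is unit, so m32 = False.
The clause (m31) is unit, so m31 = True.
The clause (¬m41) is unit, so m41 = False.
The clause (m42) is unit, so m42 = True.
Now (¬m42) is unsatisfied and unit — conflict.
Either choice for m21 ends in contradiction.
Either choice for m12 ends in contradiction.
Undo m11 and try m11 = True.
The clause (¬m21) is unit, so m21 = False.
The clause (¬m31) is unit, so m31 = False.
The clause (¬m41) is unit, so m41 = False.
Branch on m22: set m22 = True.
The clause (¬m12) is unit, so m12 = False.
The clause (¬m32) is unit, so m32 = False.
The clause (m33) is unit, so m33 = True.
The clause (¬m42) is unit, so m42 = False.
The clause (m43) is unit, so m43 = True.
Now (¬m43) is unsatisfied and unit — conflict.
Undo m22 and try m22 = False.
The clause (m23) is unit, so m23 = True.
The clause (¬m13) is unit, so m13 = False.
The clause (¬m33) is unit, so m33 = False.
The clause (m32) is unit, so m32 = True.
The clause (¬m12) is unit, so m12 = False.
The clause (¬m42) is unit, so m42 = False.
The clause (m43) is unit, so m43 = True.
Now (¬m43) is unsatisfied and unit — conflict.
Either choice for m22 ends in contradiction.
Either choice for m11 ends in contradiction.
No assignment satisfies every clause.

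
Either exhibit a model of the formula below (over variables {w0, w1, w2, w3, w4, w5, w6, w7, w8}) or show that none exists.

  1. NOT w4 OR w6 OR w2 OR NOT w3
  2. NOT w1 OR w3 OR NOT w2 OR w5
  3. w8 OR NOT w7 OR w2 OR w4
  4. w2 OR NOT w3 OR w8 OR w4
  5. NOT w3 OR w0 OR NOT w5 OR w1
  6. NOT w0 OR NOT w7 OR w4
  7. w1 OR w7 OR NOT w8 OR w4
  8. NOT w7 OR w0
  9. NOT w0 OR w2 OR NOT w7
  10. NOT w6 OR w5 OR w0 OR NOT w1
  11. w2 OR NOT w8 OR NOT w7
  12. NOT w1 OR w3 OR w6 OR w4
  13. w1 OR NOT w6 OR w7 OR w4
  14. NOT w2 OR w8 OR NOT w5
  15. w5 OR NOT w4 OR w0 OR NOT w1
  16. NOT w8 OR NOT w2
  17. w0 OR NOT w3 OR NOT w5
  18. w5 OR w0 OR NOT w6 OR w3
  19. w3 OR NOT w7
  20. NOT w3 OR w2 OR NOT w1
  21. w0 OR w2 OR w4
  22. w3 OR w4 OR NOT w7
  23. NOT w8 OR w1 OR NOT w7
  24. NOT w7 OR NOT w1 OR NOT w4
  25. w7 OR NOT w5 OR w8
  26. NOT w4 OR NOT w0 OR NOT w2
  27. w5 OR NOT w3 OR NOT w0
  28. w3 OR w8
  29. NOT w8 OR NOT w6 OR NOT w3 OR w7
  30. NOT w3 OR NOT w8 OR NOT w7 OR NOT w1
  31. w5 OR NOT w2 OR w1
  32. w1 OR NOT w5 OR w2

Case w7 = false:
Case w8 = true:
From the singleton clause (NOT w2), w2 = false.
Case w1 = true:
From the singleton clause (NOT w3), w3 = false.
Case w6 = false:
From the singleton clause (w4), w4 = true.
Case w5 = true:
Every clause is now satisfied; w0 is unconstrained.

w0 ↦ false; w1 ↦ true; w2 ↦ false; w3 ↦ false; w4 ↦ true; w5 ↦ true; w6 ↦ false; w7 ↦ false; w8 ↦ true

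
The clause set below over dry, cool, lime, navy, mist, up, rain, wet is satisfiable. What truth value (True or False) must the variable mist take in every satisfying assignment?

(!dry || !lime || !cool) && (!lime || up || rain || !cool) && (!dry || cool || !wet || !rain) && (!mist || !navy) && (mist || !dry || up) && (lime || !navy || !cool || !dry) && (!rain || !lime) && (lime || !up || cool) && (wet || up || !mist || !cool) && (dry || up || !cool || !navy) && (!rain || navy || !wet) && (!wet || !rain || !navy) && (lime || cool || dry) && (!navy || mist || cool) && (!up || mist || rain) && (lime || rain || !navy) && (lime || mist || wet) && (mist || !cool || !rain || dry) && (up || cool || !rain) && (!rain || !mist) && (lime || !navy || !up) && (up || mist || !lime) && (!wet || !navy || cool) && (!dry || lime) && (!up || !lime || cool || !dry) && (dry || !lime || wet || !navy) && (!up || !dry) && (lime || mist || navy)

Suppose mist = false.
Suppose dry = false.
Suppose rain = false.
(!up) alone gives up = false.
(!lime) alone gives lime = false.
(cool) alone gives cool = true.
(!navy) alone gives navy = false.
But (navy) is also a unit clause — contradiction.
So rain must be the other value — set rain = true.
(!lime) alone gives lime = false.
(cool) alone gives cool = true.
But (!cool) is also a unit clause — contradiction.
Neither rain = true nor rain = false works.
So dry must be the other value — set dry = true.
(up) alone gives up = true.
But (!up) is also a unit clause — contradiction.
Neither dry = true nor dry = false works.
So every satisfying assignment has mist = True.

True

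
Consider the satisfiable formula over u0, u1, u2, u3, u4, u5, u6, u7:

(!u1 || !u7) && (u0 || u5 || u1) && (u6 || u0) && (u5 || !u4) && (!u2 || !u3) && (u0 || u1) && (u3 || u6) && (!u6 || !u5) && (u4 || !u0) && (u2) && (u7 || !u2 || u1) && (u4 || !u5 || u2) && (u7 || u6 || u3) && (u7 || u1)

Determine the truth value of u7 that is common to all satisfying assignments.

Suppose u7 = true.
(!u1) alone gives u1 = false.
(u0) alone gives u0 = true.
(u4) alone gives u4 = true.
(u5) alone gives u5 = true.
(!u6) alone gives u6 = false.
(u3) alone gives u3 = true.
(!u2) alone gives u2 = false.
Now (u2) is unsatisfied and unit — conflict.
So every satisfying assignment has u7 = False.

False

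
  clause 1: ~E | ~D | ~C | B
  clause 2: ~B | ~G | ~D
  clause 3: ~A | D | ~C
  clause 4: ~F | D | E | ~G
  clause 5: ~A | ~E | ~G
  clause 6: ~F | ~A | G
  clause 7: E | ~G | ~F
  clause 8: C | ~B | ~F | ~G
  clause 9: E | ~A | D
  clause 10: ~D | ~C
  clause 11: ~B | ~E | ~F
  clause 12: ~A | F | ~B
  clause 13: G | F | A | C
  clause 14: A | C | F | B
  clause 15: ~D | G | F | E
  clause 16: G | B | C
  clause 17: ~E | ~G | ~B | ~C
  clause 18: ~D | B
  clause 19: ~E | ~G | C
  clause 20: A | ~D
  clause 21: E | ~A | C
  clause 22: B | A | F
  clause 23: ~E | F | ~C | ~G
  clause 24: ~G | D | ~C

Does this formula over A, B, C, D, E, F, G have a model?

Branch on D: set D = 0.
Branch on A: set A = 0.
Branch on B: set B = 0.
The clause (F) is unit, so F = 1.
Branch on E: set E = 1.
Branch on G: set G = 0.
The clause (C) is unit, so C = 1.
Every clause now holds.
A satisfying assignment: A ↦ 0,  B ↦ 0,  C ↦ 1,  D ↦ 0,  E ↦ 1,  F ↦ 1,  G ↦ 0.

Yes, satisfiable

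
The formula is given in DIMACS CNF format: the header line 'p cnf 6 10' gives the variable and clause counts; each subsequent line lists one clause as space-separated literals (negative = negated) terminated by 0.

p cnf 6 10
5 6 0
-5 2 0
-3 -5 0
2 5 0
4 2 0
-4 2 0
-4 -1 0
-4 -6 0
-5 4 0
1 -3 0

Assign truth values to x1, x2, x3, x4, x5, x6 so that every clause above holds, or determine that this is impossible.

Try x5 = True.
(x2) alone gives x2 = True.
(¬x3) alone gives x3 = False.
(x4) alone gives x4 = True.
(¬x1) alone gives x1 = False.
(¬x6) alone gives x6 = False.
All clauses are satisfied.

x1=False, x2=True, x3=False, x4=True, x5=True, x6=False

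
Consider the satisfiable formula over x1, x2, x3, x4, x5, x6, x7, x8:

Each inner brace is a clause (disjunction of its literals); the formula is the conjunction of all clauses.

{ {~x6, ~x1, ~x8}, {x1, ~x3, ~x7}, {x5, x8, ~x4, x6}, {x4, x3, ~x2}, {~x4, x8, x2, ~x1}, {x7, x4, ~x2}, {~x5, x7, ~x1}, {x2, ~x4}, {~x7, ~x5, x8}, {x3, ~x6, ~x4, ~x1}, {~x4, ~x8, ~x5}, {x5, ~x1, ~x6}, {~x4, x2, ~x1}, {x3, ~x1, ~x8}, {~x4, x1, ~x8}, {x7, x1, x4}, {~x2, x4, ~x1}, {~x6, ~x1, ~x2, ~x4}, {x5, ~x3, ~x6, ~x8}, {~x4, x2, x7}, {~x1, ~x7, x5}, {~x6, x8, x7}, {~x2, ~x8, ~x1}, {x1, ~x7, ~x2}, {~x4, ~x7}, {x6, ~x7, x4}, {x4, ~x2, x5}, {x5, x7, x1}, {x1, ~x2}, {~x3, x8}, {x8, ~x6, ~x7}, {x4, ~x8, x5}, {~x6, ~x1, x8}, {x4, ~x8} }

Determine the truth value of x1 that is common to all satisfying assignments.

Suppose x1 = 0.
Unit clause (~x2) forces x2 = 0.
Unit clause (~x4) forces x4 = 0.
Unit clause (x7) forces x7 = 1.
Unit clause (~x3) forces x3 = 0.
Unit clause (x6) forces x6 = 1.
Unit clause (x8) forces x8 = 1.
Now (~x8) is unsatisfied and unit — conflict.
So every satisfying assignment has x1 = True.

True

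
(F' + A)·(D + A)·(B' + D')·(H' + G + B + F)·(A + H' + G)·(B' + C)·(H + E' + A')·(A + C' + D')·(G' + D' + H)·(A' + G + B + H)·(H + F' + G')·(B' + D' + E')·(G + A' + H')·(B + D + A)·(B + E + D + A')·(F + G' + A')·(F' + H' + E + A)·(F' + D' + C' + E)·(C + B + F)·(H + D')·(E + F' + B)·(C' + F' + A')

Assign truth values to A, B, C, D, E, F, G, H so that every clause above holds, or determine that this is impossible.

Suppose F = 1.
The clause (A) is unit, so A = 1.
The clause (C') is unit, so C = 0.
The clause (B') is unit, so B = 0.
The clause (E) is unit, so E = 1.
The clause (H) is unit, so H = 1.
The clause (G) is unit, so G = 1.
Every clause is now satisfied; D is unconstrained.

A ↦ 1; B ↦ 0; C ↦ 0; D ↦ 0; E ↦ 1; F ↦ 1; G ↦ 1; H ↦ 1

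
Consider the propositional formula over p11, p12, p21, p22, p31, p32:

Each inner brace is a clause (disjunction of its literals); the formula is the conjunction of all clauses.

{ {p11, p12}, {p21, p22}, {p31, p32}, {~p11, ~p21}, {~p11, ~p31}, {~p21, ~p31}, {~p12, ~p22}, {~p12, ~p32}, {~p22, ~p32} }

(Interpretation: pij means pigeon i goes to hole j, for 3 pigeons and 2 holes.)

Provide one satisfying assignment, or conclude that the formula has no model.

UNSATISFIABLE

Try p11 = 1.
(~p21) alone gives p21 = 0.
(p22) alone gives p22 = 1.
(~p31) alone gives p31 = 0.
(p32) alone gives p32 = 1.
Now (~p32) is unsatisfied and unit — conflict.
Backtrack on p11: now try p11 = 0.
(p12) alone gives p12 = 1.
(~p22) alone gives p22 = 0.
(p21) alone gives p21 = 1.
(~p31) alone gives p31 = 0.
(p32) alone gives p32 = 1.
Now (~p32) is unsatisfied and unit — conflict.
Neither p11 = 1 nor p11 = 0 works.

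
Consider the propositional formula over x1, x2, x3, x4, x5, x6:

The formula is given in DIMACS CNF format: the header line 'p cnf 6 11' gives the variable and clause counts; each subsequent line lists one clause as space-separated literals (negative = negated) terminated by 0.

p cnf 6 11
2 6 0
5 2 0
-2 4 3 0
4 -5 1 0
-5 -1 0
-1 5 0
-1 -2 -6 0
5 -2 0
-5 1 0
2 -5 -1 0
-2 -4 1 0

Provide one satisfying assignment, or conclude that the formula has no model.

UNSATISFIABLE

Try x2 = True.
Unit clause (x5) forces x5 = True.
Unit clause (¬x1) forces x1 = False.
That conflicts with the unit clause (x1).
That branch fails; take x2 = False instead.
Unit clause (x6) forces x6 = True.
Unit clause (x5) forces x5 = True.
Unit clause (¬x1) forces x1 = False.
That conflicts with the unit clause (x1).
Either choice for x2 ends in contradiction.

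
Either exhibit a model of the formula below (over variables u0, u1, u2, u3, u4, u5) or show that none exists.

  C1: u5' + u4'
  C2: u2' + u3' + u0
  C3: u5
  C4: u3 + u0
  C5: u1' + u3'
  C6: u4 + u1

From the singleton clause (u5), u5 = 1.
From the singleton clause (u4'), u4 = 0.
From the singleton clause (u1), u1 = 1.
From the singleton clause (u3'), u3 = 0.
From the singleton clause (u0), u0 = 1.
No clause remains; u2 is free.

u0=1,  u1=1,  u2=1,  u3=0,  u4=0,  u5=1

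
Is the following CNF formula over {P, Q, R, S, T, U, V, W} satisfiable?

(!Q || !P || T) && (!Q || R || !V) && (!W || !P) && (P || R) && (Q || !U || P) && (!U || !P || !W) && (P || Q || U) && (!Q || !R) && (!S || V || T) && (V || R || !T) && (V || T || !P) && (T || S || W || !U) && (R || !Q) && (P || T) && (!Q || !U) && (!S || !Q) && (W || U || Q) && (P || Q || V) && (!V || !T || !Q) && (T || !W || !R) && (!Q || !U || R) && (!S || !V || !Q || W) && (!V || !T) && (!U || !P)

Unsatisfiable

Suppose W = false.
Suppose P = true.
The clause (!U) is unit, so U = false.
The clause (Q) is unit, so Q = true.
The clause (T) is unit, so T = true.
The clause (!R) is unit, so R = false.
Now (R) is unsatisfied and unit — conflict.
Backtrack on P: now try P = false.
The clause (R) is unit, so R = true.
The clause (!Q) is unit, so Q = false.
The clause (!U) is unit, so U = false.
Now (U) is unsatisfied and unit — conflict.
Neither P = true nor P = false works.
Backtrack on W: now try W = true.
The clause (!P) is unit, so P = false.
The clause (R) is unit, so R = true.
The clause (!Q) is unit, so Q = false.
The clause (!U) is unit, so U = false.
Now (U) is unsatisfied and unit — conflict.
Neither W = true nor W = false works.
No assignment satisfies every clause.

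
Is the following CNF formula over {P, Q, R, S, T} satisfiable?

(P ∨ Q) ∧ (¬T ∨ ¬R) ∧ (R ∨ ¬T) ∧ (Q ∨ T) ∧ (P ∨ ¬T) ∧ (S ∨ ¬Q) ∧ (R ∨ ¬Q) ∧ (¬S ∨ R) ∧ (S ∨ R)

Satisfiable

Case P = True:
Case T = False:
Unit clause (Q) forces Q = True.
Unit clause (S) forces S = True.
Unit clause (R) forces R = True.
All clauses are satisfied.
A satisfying assignment: P: True; Q: True; R: True; S: True; T: False.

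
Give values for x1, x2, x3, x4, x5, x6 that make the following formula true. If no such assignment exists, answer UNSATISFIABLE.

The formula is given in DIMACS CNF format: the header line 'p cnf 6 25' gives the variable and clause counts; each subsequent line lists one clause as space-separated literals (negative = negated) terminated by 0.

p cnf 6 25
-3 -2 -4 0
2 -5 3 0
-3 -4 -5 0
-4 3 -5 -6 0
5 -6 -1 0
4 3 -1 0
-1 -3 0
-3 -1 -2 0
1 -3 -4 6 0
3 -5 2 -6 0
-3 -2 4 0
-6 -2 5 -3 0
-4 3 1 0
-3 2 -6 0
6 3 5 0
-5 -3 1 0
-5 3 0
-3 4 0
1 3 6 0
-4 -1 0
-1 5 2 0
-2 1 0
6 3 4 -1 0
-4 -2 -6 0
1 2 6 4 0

Suppose x1 = False.
From the singleton clause (¬x2), x2 = False.
Suppose x5 = False.
Suppose x4 = False.
From the singleton clause (¬x3), x3 = False.
From the singleton clause (x6), x6 = True.
This assignment satisfies each clause.

x1=False,  x2=False,  x3=False,  x4=False,  x5=False,  x6=True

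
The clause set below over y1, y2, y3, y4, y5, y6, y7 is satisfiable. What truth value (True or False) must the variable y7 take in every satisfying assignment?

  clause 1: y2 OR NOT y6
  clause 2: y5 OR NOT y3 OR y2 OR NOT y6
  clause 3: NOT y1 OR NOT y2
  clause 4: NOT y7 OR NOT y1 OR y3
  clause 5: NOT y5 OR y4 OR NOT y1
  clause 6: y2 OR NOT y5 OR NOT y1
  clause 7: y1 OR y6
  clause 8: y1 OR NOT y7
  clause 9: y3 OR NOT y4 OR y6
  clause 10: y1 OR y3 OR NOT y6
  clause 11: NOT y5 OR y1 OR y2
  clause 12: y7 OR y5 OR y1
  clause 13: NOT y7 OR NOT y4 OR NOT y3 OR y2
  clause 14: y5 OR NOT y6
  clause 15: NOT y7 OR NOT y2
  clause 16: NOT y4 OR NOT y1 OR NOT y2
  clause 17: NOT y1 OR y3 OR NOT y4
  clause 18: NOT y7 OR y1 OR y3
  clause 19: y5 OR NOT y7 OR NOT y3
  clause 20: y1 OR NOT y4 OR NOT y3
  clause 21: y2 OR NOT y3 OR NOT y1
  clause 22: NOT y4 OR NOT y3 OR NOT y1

Suppose y7 = true.
Unit clause (y1) forces y1 = true.
Unit clause (NOT y2) forces y2 = false.
Unit clause (NOT y6) forces y6 = false.
Unit clause (y3) forces y3 = true.
But (NOT y3) is also a unit clause — contradiction.
So every satisfying assignment has y7 = False.

False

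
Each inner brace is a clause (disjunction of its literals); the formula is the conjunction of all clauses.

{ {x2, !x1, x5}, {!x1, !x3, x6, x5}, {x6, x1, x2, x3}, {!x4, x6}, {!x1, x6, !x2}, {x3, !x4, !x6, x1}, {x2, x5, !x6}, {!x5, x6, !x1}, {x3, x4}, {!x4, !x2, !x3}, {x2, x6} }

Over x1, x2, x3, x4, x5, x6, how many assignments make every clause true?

13

There are 2^6 = 64 truth assignments over (x1, x2, x3, x4, x5, x6).
Split on x1. With x1 = true, the clauses containing x1 are satisfied and !x1 drops from the rest; 7 of the 2^5 = 32 assignments to the other variables satisfy what remains.
With x1 = false, by the same count on the reduced clause set, 6 assignments work.
(One model: x1=F, x2=F, x3=T, x4=F, x5=T, x6=T.)
Total: 7 + 6 = 13.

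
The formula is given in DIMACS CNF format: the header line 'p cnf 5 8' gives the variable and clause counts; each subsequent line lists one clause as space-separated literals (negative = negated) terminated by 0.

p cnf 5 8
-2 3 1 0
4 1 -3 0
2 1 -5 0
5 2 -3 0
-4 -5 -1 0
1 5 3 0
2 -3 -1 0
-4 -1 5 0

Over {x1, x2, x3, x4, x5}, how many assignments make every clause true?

8

There are 2^5 = 32 truth assignments over (x1, x2, x3, x4, x5).
Split on x4. With x4 = True, the clauses containing x4 are satisfied and ¬x4 drops from the rest; 2 of the 2^4 = 16 assignments to the other variables satisfy what remains.
With x4 = False, by the same count on the reduced clause set, 6 assignments work.
Total: 2 + 6 = 8.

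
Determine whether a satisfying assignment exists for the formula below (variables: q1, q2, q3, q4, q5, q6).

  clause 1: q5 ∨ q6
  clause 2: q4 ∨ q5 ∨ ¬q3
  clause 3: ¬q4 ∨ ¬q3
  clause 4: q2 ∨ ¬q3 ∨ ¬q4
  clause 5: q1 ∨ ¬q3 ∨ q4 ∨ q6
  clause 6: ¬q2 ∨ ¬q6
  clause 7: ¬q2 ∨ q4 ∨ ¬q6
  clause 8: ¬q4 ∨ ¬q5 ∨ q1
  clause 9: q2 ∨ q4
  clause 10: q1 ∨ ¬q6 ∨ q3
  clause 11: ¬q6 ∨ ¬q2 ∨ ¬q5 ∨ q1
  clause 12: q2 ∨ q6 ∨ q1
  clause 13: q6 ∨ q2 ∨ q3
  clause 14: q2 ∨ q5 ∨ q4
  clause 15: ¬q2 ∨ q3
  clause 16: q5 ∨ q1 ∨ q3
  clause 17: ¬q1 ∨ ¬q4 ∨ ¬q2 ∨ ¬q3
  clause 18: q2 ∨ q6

Yes

Try q5 = False.
Unit clause (q6) forces q6 = True.
Unit clause (¬q2) forces q2 = False.
Unit clause (q4) forces q4 = True.
Unit clause (¬q3) forces q3 = False.
Unit clause (q1) forces q1 = True.
All clauses are satisfied.
A satisfying assignment: q1=True; q2=False; q3=False; q4=True; q5=False; q6=True.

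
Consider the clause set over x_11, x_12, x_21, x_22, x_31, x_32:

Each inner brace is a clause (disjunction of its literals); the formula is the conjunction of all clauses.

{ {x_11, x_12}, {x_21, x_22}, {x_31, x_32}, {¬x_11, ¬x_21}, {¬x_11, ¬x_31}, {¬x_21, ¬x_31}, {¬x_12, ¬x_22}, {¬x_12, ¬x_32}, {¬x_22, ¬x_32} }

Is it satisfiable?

Unsatisfiable

Try x_11 = True.
The clause (¬x_21) is unit, so x_21 = False.
The clause (x_22) is unit, so x_22 = True.
The clause (¬x_31) is unit, so x_31 = False.
The clause (x_32) is unit, so x_32 = True.
But (¬x_32) is also a unit clause — contradiction.
So x_11 must be the other value — set x_11 = False.
The clause (x_12) is unit, so x_12 = True.
The clause (¬x_22) is unit, so x_22 = False.
The clause (x_21) is unit, so x_21 = True.
The clause (¬x_31) is unit, so x_31 = False.
The clause (x_32) is unit, so x_32 = True.
But (¬x_32) is also a unit clause — contradiction.
Both values of x_11 lead to a conflict.
No assignment satisfies every clause.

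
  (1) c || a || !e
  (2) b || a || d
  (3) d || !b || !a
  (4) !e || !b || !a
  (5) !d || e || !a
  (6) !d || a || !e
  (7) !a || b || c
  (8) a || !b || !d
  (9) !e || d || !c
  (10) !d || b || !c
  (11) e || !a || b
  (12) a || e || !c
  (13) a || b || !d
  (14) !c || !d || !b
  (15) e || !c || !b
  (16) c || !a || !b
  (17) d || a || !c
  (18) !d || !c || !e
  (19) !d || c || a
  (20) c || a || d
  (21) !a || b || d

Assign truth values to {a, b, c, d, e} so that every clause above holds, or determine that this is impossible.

UNSATISFIABLE

Case c = true:
Case e = false:
(a) alone gives a = true.
(!d) alone gives d = false.
(!b) alone gives b = false.
That conflicts with the unit clause (b).
Undo e and try e = true.
(d) alone gives d = true.
That conflicts with the unit clause (!d).
Both values of e lead to a conflict.
Undo c and try c = false.
Case a = true:
(b) alone gives b = true.
That conflicts with the unit clause (!b).
Undo a and try a = false.
(!e) alone gives e = false.
(!d) alone gives d = false.
That conflicts with the unit clause (d).
Both values of a lead to a conflict.
Both values of c lead to a conflict.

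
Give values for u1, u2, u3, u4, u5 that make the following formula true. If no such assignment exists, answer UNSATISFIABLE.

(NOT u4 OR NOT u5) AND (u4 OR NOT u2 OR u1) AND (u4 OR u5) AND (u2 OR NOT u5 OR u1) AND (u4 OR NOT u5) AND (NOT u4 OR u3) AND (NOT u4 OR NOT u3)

Suppose u4 = false.
The clause (u5) is unit, so u5 = true.
But (NOT u5) is also a unit clause — contradiction.
Backtrack on u4: now try u4 = true.
The clause (NOT u5) is unit, so u5 = false.
The clause (u3) is unit, so u3 = true.
But (NOT u3) is also a unit clause — contradiction.
Either choice for u4 ends in contradiction.

UNSATISFIABLE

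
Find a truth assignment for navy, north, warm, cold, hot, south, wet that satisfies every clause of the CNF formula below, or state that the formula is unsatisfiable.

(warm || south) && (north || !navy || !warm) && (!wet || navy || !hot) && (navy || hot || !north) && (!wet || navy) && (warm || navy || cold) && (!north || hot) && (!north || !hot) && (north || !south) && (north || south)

UNSATISFIABLE

Case warm = true:
Case north = true:
From the singleton clause (hot), hot = true.
But (!hot) is also a unit clause — contradiction.
Backtrack on north: now try north = false.
From the singleton clause (!navy), navy = false.
From the singleton clause (!wet), wet = false.
From the singleton clause (!south), south = false.
But (south) is also a unit clause — contradiction.
Both values of north lead to a conflict.
Backtrack on warm: now try warm = false.
From the singleton clause (south), south = true.
From the singleton clause (north), north = true.
From the singleton clause (hot), hot = true.
But (!hot) is also a unit clause — contradiction.
Both values of warm lead to a conflict.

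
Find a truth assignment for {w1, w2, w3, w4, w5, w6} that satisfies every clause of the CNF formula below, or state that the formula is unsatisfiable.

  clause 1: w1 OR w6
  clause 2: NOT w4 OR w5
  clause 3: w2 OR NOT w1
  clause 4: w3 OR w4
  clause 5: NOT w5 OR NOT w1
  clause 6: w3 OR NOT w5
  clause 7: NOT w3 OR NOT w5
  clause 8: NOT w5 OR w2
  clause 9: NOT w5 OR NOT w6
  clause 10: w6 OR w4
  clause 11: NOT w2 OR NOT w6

Try w1 = false.
From the singleton clause (w6), w6 = true.
From the singleton clause (NOT w5), w5 = false.
From the singleton clause (NOT w4), w4 = false.
From the singleton clause (w3), w3 = true.
From the singleton clause (NOT w2), w2 = false.
This assignment satisfies each clause.

w1: false; w2: false; w3: true; w4: false; w5: false; w6: true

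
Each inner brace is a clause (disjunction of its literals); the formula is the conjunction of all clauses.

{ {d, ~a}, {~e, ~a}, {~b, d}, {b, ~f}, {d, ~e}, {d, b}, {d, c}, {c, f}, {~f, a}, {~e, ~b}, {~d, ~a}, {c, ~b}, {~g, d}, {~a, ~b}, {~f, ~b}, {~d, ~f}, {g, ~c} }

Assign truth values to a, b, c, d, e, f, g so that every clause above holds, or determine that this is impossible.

a: 0,  b: 0,  c: 1,  d: 1,  e: 1,  f: 0,  g: 1

Try d = 1.
Unit clause (~a) forces a = 0.
Unit clause (~f) forces f = 0.
Unit clause (c) forces c = 1.
Unit clause (g) forces g = 1.
Try e = 1.
Unit clause (~b) forces b = 0.
All clauses are satisfied.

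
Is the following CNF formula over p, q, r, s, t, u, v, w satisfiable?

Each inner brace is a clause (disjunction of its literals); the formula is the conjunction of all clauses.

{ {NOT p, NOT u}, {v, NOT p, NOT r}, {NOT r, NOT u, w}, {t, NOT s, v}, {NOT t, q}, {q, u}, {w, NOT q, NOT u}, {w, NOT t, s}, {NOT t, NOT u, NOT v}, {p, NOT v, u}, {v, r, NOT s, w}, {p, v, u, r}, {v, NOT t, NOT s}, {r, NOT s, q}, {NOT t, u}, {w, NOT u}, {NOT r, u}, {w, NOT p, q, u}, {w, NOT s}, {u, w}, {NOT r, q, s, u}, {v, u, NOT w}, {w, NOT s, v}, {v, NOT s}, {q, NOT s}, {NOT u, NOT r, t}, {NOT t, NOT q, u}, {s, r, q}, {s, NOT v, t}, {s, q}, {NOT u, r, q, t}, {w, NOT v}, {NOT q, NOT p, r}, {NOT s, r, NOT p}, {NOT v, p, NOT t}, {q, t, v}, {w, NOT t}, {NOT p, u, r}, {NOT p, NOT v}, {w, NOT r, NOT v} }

Yes, satisfiable

Branch on p: set p = false.
Branch on t: set t = true.
(q) alone gives q = true.
(u) alone gives u = true.
(w) alone gives w = true.
(NOT v) alone gives v = false.
(NOT s) alone gives s = false.
No clause remains; r is free.
A satisfying assignment: p=false, q=true, r=false, s=false, t=true, u=true, v=false, w=true.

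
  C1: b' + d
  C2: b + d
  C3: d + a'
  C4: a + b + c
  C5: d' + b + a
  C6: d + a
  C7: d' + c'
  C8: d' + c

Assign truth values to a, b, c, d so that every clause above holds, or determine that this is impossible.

Branch on b: set b = 0.
Unit clause (d) forces d = 1.
Unit clause (a) forces a = 1.
Unit clause (c') forces c = 0.
But (c) is also a unit clause — contradiction.
So b must be the other value — set b = 1.
Unit clause (d) forces d = 1.
Unit clause (c') forces c = 0.
But (c) is also a unit clause — contradiction.
Both values of b lead to a conflict.

UNSATISFIABLE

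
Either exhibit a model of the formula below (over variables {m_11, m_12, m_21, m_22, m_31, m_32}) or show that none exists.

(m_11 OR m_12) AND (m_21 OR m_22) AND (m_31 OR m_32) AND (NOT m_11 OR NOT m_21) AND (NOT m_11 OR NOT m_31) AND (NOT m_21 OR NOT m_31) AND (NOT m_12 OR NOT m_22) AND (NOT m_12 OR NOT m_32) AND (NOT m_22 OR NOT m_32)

UNSATISFIABLE

Suppose m_11 = true.
(NOT m_21) alone gives m_21 = false.
(m_22) alone gives m_22 = true.
(NOT m_31) alone gives m_31 = false.
(m_32) alone gives m_32 = true.
Now (NOT m_32) is unsatisfied and unit — conflict.
That branch fails; take m_11 = false instead.
(m_12) alone gives m_12 = true.
(NOT m_22) alone gives m_22 = false.
(m_21) alone gives m_21 = true.
(NOT m_31) alone gives m_31 = false.
(m_32) alone gives m_32 = true.
Now (NOT m_32) is unsatisfied and unit — conflict.
Neither m_11 = true nor m_11 = false works.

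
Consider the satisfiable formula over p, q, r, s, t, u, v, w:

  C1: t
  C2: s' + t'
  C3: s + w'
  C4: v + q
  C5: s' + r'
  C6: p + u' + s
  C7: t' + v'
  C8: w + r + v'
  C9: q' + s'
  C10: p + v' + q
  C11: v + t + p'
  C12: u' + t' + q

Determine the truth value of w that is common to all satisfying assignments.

False

Suppose w = 1.
The clause (t) is unit, so t = 1.
The clause (s') is unit, so s = 0.
Now (s) is unsatisfied and unit — conflict.
So every satisfying assignment has w = False.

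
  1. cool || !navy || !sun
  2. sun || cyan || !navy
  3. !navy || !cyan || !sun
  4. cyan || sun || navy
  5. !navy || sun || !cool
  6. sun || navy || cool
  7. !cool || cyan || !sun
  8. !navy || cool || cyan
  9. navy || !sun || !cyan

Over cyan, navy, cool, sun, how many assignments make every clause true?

3

There are 2^4 = 16 truth assignments over (cyan, navy, cool, sun).
Check each against the 9 clauses (columns in the order cyan, navy, cool, sun):
  F F F F  ✗ fails (cyan || sun || navy)
  F F F T  ✓ satisfies all
  F F T F  ✗ fails (cyan || sun || navy)
  F F T T  ✗ fails (!cool || cyan || !sun)
  F T F F  ✗ fails (sun || cyan || !navy)
  F T F T  ✗ fails (cool || !navy || !sun)
  F T T F  ✗ fails (sun || cyan || !navy)
  F T T T  ✗ fails (!cool || cyan || !sun)
  T F F F  ✗ fails (sun || navy || cool)
  T F F T  ✗ fails (navy || !sun || !cyan)
  T F T F  ✓ satisfies all
  T F T T  ✗ fails (navy || !sun || !cyan)
  T T F F  ✓ satisfies all
  T T F T  ✗ fails (cool || !navy || !sun)
  T T T F  ✗ fails (!navy || sun || !cool)
  T T T T  ✗ fails (!navy || !cyan || !sun)
3 of the 16 rows are models.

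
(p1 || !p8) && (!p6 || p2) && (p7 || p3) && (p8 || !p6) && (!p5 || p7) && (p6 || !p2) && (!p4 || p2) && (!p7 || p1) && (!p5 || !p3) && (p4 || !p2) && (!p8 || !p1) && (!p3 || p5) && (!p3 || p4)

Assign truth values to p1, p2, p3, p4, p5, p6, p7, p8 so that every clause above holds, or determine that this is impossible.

Try p1 = true.
The clause (!p8) is unit, so p8 = false.
The clause (!p6) is unit, so p6 = false.
The clause (!p2) is unit, so p2 = false.
The clause (!p4) is unit, so p4 = false.
The clause (!p3) is unit, so p3 = false.
The clause (p7) is unit, so p7 = true.
No clause remains; p5 is free.

p1 ↦ true; p2 ↦ false; p3 ↦ false; p4 ↦ false; p5 ↦ true; p6 ↦ false; p7 ↦ true; p8 ↦ false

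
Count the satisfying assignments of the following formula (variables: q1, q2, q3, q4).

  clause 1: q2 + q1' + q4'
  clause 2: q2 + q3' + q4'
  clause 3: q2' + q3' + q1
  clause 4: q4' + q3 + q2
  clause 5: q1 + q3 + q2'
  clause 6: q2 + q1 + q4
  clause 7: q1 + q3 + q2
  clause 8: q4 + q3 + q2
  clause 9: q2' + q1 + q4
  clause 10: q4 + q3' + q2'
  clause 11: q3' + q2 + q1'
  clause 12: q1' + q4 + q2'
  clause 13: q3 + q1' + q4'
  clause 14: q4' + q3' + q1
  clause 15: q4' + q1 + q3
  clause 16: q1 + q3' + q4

There are 2^4 = 16 truth assignments over (q1, q2, q3, q4).
Check each against the 16 clauses (columns in the order q1, q2, q3, q4):
  F F F F  ✗ fails (q2 + q1 + q4)
  F F F T  ✗ fails (q4' + q3 + q2)
  F F T F  ✗ fails (q2 + q1 + q4)
  F F T T  ✗ fails (q2 + q3' + q4')
  F T F F  ✗ fails (q1 + q3 + q2')
  F T F T  ✗ fails (q1 + q3 + q2')
  F T T F  ✗ fails (q2' + q3' + q1)
  F T T T  ✗ fails (q2' + q3' + q1)
  T F F F  ✗ fails (q4 + q3 + q2)
  T F F T  ✗ fails (q2 + q1' + q4')
  T F T F  ✗ fails (q3' + q2 + q1')
  T F T T  ✗ fails (q2 + q1' + q4')
  T T F F  ✗ fails (q1' + q4 + q2')
  T T F T  ✗ fails (q3 + q1' + q4')
  T T T F  ✗ fails (q4 + q3' + q2')
  T T T T  ✓ satisfies all
1 of the 16 rows is a model.

1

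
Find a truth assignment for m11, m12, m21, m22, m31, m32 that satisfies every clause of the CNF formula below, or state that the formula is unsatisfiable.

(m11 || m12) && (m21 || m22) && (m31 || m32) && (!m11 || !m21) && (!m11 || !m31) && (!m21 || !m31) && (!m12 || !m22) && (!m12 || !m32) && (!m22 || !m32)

Try m11 = true.
The clause (!m21) is unit, so m21 = false.
The clause (m22) is unit, so m22 = true.
The clause (!m31) is unit, so m31 = false.
The clause (m32) is unit, so m32 = true.
But (!m32) is also a unit clause — contradiction.
So m11 must be the other value — set m11 = false.
The clause (m12) is unit, so m12 = true.
The clause (!m22) is unit, so m22 = false.
The clause (m21) is unit, so m21 = true.
The clause (!m31) is unit, so m31 = false.
The clause (m32) is unit, so m32 = true.
But (!m32) is also a unit clause — contradiction.
Both values of m11 lead to a conflict.

UNSATISFIABLE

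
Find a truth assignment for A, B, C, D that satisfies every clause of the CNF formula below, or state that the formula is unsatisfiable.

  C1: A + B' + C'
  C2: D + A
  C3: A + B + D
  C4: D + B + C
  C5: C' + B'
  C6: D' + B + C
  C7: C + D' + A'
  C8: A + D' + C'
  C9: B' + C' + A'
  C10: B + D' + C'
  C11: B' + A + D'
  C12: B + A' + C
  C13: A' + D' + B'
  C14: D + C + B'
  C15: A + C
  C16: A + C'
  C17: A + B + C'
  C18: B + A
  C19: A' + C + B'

A ↦ 1,  B ↦ 0,  C ↦ 1,  D ↦ 0

Branch on D: set D = 0.
(A) alone gives A = 1.
Branch on B: set B = 0.
(C) alone gives C = 1.
This assignment satisfies each clause.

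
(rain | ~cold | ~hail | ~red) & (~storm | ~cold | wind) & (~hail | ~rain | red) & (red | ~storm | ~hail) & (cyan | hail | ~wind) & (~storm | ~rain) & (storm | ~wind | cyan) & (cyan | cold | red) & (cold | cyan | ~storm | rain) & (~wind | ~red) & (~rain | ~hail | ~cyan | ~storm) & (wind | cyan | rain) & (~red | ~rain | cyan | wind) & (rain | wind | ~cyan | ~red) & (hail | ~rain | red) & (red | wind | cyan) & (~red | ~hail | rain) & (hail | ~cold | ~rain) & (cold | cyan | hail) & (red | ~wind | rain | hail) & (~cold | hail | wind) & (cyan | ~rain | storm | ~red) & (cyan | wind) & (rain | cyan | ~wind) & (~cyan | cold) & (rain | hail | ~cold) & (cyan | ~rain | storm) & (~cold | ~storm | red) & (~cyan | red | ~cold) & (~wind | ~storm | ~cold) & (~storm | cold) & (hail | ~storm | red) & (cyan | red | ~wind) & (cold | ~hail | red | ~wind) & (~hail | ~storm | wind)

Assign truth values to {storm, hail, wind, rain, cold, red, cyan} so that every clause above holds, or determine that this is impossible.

Case storm = 0:
Case wind = 0:
Unit clause (cyan) forces cyan = 1.
Unit clause (cold) forces cold = 1.
Unit clause (hail) forces hail = 1.
Unit clause (red) forces red = 1.
Unit clause (rain) forces rain = 1.
All clauses are satisfied.

storm ↦ 0,  hail ↦ 1,  wind ↦ 0,  rain ↦ 1,  cold ↦ 1,  red ↦ 1,  cyan ↦ 1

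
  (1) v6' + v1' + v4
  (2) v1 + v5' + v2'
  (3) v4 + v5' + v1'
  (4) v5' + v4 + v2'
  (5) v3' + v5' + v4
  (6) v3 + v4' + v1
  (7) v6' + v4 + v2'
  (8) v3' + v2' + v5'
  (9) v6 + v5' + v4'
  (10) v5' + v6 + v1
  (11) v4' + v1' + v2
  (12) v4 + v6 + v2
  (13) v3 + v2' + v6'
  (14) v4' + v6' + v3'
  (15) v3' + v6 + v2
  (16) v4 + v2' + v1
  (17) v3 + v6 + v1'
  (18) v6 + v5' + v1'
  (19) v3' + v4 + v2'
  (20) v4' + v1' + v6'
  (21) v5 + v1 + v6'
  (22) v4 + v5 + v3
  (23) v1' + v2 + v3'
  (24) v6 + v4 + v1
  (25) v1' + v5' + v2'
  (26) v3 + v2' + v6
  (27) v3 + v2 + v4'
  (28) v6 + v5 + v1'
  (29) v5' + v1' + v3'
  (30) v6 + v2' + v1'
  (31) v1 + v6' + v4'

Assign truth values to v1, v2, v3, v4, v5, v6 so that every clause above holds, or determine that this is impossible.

Suppose v6 = 0.
Suppose v5 = 0.
From the singleton clause (v1'), v1 = 0.
From the singleton clause (v4), v4 = 1.
From the singleton clause (v3), v3 = 1.
From the singleton clause (v2), v2 = 1.
Every clause now holds.

v1: 0; v2: 1; v3: 1; v4: 1; v5: 0; v6: 0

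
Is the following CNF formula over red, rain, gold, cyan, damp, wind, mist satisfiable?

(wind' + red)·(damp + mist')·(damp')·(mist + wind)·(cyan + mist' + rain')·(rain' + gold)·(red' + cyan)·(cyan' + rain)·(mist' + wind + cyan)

Yes, satisfiable

From the singleton clause (damp'), damp = 0.
From the singleton clause (mist'), mist = 0.
From the singleton clause (wind), wind = 1.
From the singleton clause (red), red = 1.
From the singleton clause (cyan), cyan = 1.
From the singleton clause (rain), rain = 1.
From the singleton clause (gold), gold = 1.
Every clause now holds.
A satisfying assignment: red: 1, rain: 1, gold: 1, cyan: 1, damp: 0, wind: 1, mist: 0.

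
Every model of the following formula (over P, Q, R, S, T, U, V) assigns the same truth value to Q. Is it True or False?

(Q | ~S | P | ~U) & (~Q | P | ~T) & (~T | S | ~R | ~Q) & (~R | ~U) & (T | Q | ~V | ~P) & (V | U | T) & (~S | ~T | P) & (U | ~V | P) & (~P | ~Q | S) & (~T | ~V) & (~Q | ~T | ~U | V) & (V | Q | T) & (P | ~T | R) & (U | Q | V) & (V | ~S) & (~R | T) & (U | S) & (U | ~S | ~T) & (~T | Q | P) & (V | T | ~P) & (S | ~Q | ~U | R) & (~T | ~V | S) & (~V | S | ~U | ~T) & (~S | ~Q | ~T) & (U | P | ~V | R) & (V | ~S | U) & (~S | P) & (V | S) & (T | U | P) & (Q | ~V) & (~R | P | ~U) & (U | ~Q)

True

Suppose Q = 0.
The clause (~V) is unit, so V = 0.
The clause (T) is unit, so T = 1.
The clause (U) is unit, so U = 1.
The clause (~R) is unit, so R = 0.
The clause (P) is unit, so P = 1.
The clause (~S) is unit, so S = 0.
But (S) is also a unit clause — contradiction.
So every satisfying assignment has Q = True.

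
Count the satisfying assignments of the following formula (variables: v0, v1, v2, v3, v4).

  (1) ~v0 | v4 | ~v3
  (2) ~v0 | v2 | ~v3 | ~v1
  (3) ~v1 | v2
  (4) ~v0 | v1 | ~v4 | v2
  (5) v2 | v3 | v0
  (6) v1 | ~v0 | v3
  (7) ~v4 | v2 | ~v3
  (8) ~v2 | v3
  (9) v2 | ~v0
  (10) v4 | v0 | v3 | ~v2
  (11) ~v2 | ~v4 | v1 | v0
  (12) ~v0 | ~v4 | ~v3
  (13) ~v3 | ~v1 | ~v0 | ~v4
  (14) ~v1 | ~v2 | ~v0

There are 2^5 = 32 truth assignments over (v0, v1, v2, v3, v4).
Split on v4. With v4 = 1, the clauses containing v4 are satisfied and ~v4 drops from the rest; 1 of the 2^4 = 16 assignments to the other variables satisfy what remains.
With v4 = 0, by the same count on the reduced clause set, 3 assignments work.
(One model: v0=F, v1=F, v2=F, v3=T, v4=F.)
Total: 1 + 3 = 4.

4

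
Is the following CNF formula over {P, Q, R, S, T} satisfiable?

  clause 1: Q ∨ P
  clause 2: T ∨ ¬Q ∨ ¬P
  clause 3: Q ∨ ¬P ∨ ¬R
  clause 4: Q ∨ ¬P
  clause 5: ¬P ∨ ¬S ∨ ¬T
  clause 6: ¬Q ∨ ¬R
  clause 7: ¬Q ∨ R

Case Q = True:
The clause (¬R) is unit, so R = False.
That conflicts with the unit clause (R).
Backtrack on Q: now try Q = False.
The clause (P) is unit, so P = True.
That conflicts with the unit clause (¬P).
Neither Q = True nor Q = False works.
No assignment satisfies every clause.

No, unsatisfiable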